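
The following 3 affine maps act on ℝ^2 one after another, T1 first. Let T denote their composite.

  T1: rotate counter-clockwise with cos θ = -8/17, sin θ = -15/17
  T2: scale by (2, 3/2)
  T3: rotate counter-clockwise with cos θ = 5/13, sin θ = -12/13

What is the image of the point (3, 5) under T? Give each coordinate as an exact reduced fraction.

T(p) = (-60/13, -219/26)

T1 rotate counter-clockwise with cos θ = -8/17, sin θ = -15/17: (3, 5) → (3, -5)
T2 scale by (2, 3/2): (3, -5) → (6, -15/2)
T3 rotate counter-clockwise with cos θ = 5/13, sin θ = -12/13: (6, -15/2) → (-60/13, -219/26)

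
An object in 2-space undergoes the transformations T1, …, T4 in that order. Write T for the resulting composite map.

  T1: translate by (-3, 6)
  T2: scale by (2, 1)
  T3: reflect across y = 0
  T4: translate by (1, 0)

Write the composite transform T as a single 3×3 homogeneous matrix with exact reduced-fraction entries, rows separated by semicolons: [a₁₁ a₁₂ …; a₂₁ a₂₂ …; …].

T1 = [1 0 -3; 0 1 6; 0 0 1]
T2·T1 = [2 0 -6; 0 1 6; 0 0 1]
T3·…·T1 = [2 0 -6; 0 -1 -6; 0 0 1]
T4·…·T1 = [2 0 -5; 0 -1 -6; 0 0 1]

T = [2 0 -5; 0 -1 -6; 0 0 1]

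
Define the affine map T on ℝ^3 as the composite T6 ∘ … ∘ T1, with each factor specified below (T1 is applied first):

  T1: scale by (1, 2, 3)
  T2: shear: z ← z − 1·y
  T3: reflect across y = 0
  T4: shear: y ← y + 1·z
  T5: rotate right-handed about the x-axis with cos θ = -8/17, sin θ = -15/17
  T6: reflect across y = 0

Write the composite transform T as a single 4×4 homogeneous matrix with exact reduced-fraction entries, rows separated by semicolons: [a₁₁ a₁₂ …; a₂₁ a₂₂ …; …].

T = [1 0 0 0; 0 -2/17 -21/17 0; 0 76/17 -69/17 0; 0 0 0 1]

T1 = [1 0 0 0; 0 2 0 0; 0 0 3 0; 0 0 0 1]
T2·T1 = [1 0 0 0; 0 2 0 0; 0 -2 3 0; 0 0 0 1]
T3·…·T1 = [1 0 0 0; 0 -2 0 0; 0 -2 3 0; 0 0 0 1]
T4·…·T1 = [1 0 0 0; 0 -4 3 0; 0 -2 3 0; 0 0 0 1]
T5·…·T1 = [1 0 0 0; 0 2/17 21/17 0; 0 76/17 -69/17 0; 0 0 0 1]
T6·…·T1 = [1 0 0 0; 0 -2/17 -21/17 0; 0 76/17 -69/17 0; 0 0 0 1]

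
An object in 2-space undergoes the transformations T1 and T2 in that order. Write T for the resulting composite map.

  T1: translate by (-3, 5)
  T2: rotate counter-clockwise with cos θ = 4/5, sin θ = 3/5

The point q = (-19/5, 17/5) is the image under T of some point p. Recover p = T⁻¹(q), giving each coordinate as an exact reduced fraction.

T1 = [1 0 -3; 0 1 5; 0 0 1]
T2·T1 = [4/5 -3/5 -27/5; 3/5 4/5 11/5; 0 0 1]
det M = 1; M⁻¹ = [4/5 3/5 3; -3/5 4/5 -5; 0 0 1]
M⁻¹ · (-19/5, 17/5)ᵀ = (2, 0)ᵀ

p = (2, 0)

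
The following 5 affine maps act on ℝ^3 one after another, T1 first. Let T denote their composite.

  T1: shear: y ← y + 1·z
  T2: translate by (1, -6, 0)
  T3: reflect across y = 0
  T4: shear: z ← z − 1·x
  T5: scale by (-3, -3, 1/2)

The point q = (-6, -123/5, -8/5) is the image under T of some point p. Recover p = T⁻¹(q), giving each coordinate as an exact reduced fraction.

T1 = [1 0 0 0; 0 1 1 0; 0 0 1 0; 0 0 0 1]
T2·T1 = [1 0 0 1; 0 1 1 -6; 0 0 1 0; 0 0 0 1]
T3·…·T1 = [1 0 0 1; 0 -1 -1 6; 0 0 1 0; 0 0 0 1]
T4·…·T1 = [1 0 0 1; 0 -1 -1 6; -1 0 1 -1; 0 0 0 1]
T5·…·T1 = [-3 0 0 -3; 0 3 3 -18; -1/2 0 1/2 -1/2; 0 0 0 1]
det M = -9/2; M⁻¹ = [-1/3 0 0 -1; 1/3 1/3 -2 6; -1/3 0 2 0; 0 0 0 1]
M⁻¹ · (-6, -123/5, -8/5)ᵀ = (1, -1, -6/5)ᵀ

p = (1, -1, -6/5)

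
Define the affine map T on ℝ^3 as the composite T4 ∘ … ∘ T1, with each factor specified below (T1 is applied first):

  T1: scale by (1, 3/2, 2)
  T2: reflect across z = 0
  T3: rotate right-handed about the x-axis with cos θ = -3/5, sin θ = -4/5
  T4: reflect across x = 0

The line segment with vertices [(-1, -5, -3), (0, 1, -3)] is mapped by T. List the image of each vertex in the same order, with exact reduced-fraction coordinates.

image vertices: (1, 93/10, 12/5), (0, 39/10, -24/5)

T1 scale by (1, 3/2, 2): (-1, -5, -3) → (-1, -15/2, -6); (0, 1, -3) → (0, 3/2, -6)
T2 reflect across z = 0: (-1, -15/2, -6) → (-1, -15/2, 6); (0, 3/2, -6) → (0, 3/2, 6)
T3 rotate right-handed about the x-axis with cos θ = -3/5, sin θ = -4/5: (-1, -15/2, 6) → (-1, 93/10, 12/5); (0, 3/2, 6) → (0, 39/10, -24/5)
T4 reflect across x = 0: (-1, 93/10, 12/5) → (1, 93/10, 12/5); (0, 39/10, -24/5) → (0, 39/10, -24/5)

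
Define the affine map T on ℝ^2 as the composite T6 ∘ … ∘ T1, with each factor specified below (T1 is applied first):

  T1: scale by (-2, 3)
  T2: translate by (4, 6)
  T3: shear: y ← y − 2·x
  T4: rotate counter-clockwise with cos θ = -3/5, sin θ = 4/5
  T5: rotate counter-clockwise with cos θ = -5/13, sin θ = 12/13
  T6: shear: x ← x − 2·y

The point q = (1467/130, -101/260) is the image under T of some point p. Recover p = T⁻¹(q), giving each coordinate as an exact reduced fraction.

p = (9/2, -9/4)

T1 = [-2 0 0; 0 3 0; 0 0 1]
T2·T1 = [-2 0 4; 0 3 6; 0 0 1]
T3·…·T1 = [-2 0 4; 4 3 -2; 0 0 1]
T4·…·T1 = [-2 -12/5 -4/5; -4 -9/5 22/5; 0 0 1]
T5·…·T1 = [58/13 168/65 -244/65; -4/13 -99/65 -158/65; 0 0 1]
T6·…·T1 = [66/13 366/65 72/65; -4/13 -99/65 -158/65; 0 0 1]
det M = -6; M⁻¹ = [33/130 61/65 2; -2/39 -11/13 -2; 0 0 1]
M⁻¹ · (1467/130, -101/260)ᵀ = (9/2, -9/4)ᵀ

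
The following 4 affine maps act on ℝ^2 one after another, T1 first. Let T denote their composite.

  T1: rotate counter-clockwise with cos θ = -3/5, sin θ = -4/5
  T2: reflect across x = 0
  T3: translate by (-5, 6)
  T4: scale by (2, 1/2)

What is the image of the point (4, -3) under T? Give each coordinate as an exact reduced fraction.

T1 rotate counter-clockwise with cos θ = -3/5, sin θ = -4/5: (4, -3) → (-24/5, -7/5)
T2 reflect across x = 0: (-24/5, -7/5) → (24/5, -7/5)
T3 translate by (-5, 6): (24/5, -7/5) → (-1/5, 23/5)
T4 scale by (2, 1/2): (-1/5, 23/5) → (-2/5, 23/10)

T(p) = (-2/5, 23/10)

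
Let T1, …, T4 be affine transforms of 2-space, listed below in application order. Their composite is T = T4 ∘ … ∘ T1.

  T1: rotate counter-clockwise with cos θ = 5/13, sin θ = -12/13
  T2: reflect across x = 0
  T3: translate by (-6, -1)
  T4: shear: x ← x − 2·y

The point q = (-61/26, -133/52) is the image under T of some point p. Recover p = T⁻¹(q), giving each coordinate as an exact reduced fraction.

T1 = [5/13 12/13 0; -12/13 5/13 0; 0 0 1]
T2·T1 = [-5/13 -12/13 0; -12/13 5/13 0; 0 0 1]
T3·…·T1 = [-5/13 -12/13 -6; -12/13 5/13 -1; 0 0 1]
T4·…·T1 = [19/13 -22/13 -4; -12/13 5/13 -1; 0 0 1]
det M = -1; M⁻¹ = [-5/13 -22/13 -42/13; -12/13 -19/13 -67/13; 0 0 1]
M⁻¹ · (-61/26, -133/52)ᵀ = (2, 3/4)ᵀ

p = (2, 3/4)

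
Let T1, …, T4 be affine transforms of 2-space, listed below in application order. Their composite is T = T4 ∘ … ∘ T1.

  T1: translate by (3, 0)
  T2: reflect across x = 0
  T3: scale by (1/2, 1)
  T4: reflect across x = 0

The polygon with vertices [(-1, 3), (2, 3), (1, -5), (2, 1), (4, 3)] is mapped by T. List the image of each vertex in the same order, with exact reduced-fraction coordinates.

T1 translate by (3, 0): (-1, 3) → (2, 3); (2, 3) → (5, 3); (1, -5) → (4, -5); (2, 1) → (5, 1); (4, 3) → (7, 3)
T2 reflect across x = 0: (2, 3) → (-2, 3); (5, 3) → (-5, 3); (4, -5) → (-4, -5); (5, 1) → (-5, 1); (7, 3) → (-7, 3)
T3 scale by (1/2, 1): (-2, 3) → (-1, 3); (-5, 3) → (-5/2, 3); (-4, -5) → (-2, -5); (-5, 1) → (-5/2, 1); (-7, 3) → (-7/2, 3)
T4 reflect across x = 0: (-1, 3) → (1, 3); (-5/2, 3) → (5/2, 3); (-2, -5) → (2, -5); (-5/2, 1) → (5/2, 1); (-7/2, 3) → (7/2, 3)

image vertices: (1, 3), (5/2, 3), (2, -5), (5/2, 1), (7/2, 3)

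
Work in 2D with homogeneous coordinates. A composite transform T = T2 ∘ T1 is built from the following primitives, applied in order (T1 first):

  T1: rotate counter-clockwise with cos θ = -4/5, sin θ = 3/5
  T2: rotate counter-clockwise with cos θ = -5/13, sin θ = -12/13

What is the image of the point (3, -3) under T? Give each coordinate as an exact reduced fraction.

T(p) = (267/65, -69/65)

T1 rotate counter-clockwise with cos θ = -4/5, sin θ = 3/5: (3, -3) → (-3/5, 21/5)
T2 rotate counter-clockwise with cos θ = -5/13, sin θ = -12/13: (-3/5, 21/5) → (267/65, -69/65)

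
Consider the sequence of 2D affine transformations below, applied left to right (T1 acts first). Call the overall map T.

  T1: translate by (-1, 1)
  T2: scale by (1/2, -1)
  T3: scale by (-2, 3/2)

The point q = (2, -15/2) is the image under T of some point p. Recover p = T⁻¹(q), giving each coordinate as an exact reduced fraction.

p = (-1, 4)

T1 = [1 0 -1; 0 1 1; 0 0 1]
T2·T1 = [1/2 0 -1/2; 0 -1 -1; 0 0 1]
T3·…·T1 = [-1 0 1; 0 -3/2 -3/2; 0 0 1]
det M = 3/2; M⁻¹ = [-1 0 1; 0 -2/3 -1; 0 0 1]
M⁻¹ · (2, -15/2)ᵀ = (-1, 4)ᵀ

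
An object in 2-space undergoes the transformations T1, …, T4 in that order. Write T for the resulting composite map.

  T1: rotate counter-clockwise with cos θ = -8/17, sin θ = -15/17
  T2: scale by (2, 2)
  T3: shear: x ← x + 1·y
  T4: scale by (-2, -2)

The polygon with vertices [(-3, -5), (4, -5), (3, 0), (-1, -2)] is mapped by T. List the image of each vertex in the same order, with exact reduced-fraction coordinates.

T1 rotate counter-clockwise with cos θ = -8/17, sin θ = -15/17: (-3, -5) → (-3, 5); (4, -5) → (-107/17, -20/17); (3, 0) → (-24/17, -45/17); (-1, -2) → (-22/17, 31/17)
T2 scale by (2, 2): (-3, 5) → (-6, 10); (-107/17, -20/17) → (-214/17, -40/17); (-24/17, -45/17) → (-48/17, -90/17); (-22/17, 31/17) → (-44/17, 62/17)
T3 shear: x ← x + 1·y: (-6, 10) → (4, 10); (-214/17, -40/17) → (-254/17, -40/17); (-48/17, -90/17) → (-138/17, -90/17); (-44/17, 62/17) → (18/17, 62/17)
T4 scale by (-2, -2): (4, 10) → (-8, -20); (-254/17, -40/17) → (508/17, 80/17); (-138/17, -90/17) → (276/17, 180/17); (18/17, 62/17) → (-36/17, -124/17)

image vertices: (-8, -20), (508/17, 80/17), (276/17, 180/17), (-36/17, -124/17)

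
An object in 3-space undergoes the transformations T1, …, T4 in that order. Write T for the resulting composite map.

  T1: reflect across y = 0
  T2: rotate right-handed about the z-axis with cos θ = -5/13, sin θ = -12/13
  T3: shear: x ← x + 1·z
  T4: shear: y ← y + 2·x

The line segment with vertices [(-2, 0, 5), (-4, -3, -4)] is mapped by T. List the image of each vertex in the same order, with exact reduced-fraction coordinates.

image vertices: (75/13, 174/13, 5), (4/13, 41/13, -4)

T1 reflect across y = 0: (-2, 0, 5) → (-2, 0, 5); (-4, -3, -4) → (-4, 3, -4)
T2 rotate right-handed about the z-axis with cos θ = -5/13, sin θ = -12/13: (-2, 0, 5) → (10/13, 24/13, 5); (-4, 3, -4) → (56/13, 33/13, -4)
T3 shear: x ← x + 1·z: (10/13, 24/13, 5) → (75/13, 24/13, 5); (56/13, 33/13, -4) → (4/13, 33/13, -4)
T4 shear: y ← y + 2·x: (75/13, 24/13, 5) → (75/13, 174/13, 5); (4/13, 33/13, -4) → (4/13, 41/13, -4)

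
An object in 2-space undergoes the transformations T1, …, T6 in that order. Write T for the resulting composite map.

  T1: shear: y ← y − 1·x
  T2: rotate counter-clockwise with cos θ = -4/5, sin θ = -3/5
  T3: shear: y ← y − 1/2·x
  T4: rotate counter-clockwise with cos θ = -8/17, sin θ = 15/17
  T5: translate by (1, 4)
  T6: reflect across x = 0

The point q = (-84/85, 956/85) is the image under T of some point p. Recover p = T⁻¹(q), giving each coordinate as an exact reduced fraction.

T1 = [1 0 0; -1 1 0; 0 0 1]
T2·T1 = [-7/5 3/5 0; 1/5 -4/5 0; 0 0 1]
T3·…·T1 = [-7/5 3/5 0; 9/10 -11/10 0; 0 0 1]
T4·…·T1 = [-23/170 117/170 0; -141/85 89/85 0; 0 0 1]
T5·…·T1 = [-23/170 117/170 1; -141/85 89/85 4; 0 0 1]
T6·…·T1 = [23/170 -117/170 -1; -141/85 89/85 4; 0 0 1]
det M = -1; M⁻¹ = [-89/85 -117/170 29/17; -141/85 -23/170 -19/17; 0 0 1]
M⁻¹ · (-84/85, 956/85)ᵀ = (-5, -1)ᵀ

p = (-5, -1)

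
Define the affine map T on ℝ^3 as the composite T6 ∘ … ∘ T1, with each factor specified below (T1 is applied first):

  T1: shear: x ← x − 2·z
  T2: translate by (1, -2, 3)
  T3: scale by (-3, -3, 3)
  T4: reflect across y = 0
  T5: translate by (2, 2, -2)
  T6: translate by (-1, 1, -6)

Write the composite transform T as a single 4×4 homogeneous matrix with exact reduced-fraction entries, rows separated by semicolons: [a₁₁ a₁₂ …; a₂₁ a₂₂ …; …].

T1 = [1 0 -2 0; 0 1 0 0; 0 0 1 0; 0 0 0 1]
T2·T1 = [1 0 -2 1; 0 1 0 -2; 0 0 1 3; 0 0 0 1]
T3·…·T1 = [-3 0 6 -3; 0 -3 0 6; 0 0 3 9; 0 0 0 1]
T4·…·T1 = [-3 0 6 -3; 0 3 0 -6; 0 0 3 9; 0 0 0 1]
T5·…·T1 = [-3 0 6 -1; 0 3 0 -4; 0 0 3 7; 0 0 0 1]
T6·…·T1 = [-3 0 6 -2; 0 3 0 -3; 0 0 3 1; 0 0 0 1]

T = [-3 0 6 -2; 0 3 0 -3; 0 0 3 1; 0 0 0 1]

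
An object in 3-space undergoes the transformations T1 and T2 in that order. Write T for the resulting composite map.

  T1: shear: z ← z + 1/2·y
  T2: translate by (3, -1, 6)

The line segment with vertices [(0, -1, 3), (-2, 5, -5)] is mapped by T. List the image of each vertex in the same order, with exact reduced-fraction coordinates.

image vertices: (3, -2, 17/2), (1, 4, 7/2)

T1 shear: z ← z + 1/2·y: (0, -1, 3) → (0, -1, 5/2); (-2, 5, -5) → (-2, 5, -5/2)
T2 translate by (3, -1, 6): (0, -1, 5/2) → (3, -2, 17/2); (-2, 5, -5/2) → (1, 4, 7/2)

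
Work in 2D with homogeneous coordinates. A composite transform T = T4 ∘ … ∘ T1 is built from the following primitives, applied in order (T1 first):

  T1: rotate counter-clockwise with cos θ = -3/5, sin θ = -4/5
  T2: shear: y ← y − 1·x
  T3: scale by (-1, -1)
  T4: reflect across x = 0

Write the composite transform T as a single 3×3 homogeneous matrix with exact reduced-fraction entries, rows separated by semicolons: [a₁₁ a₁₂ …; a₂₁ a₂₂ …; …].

T1 = [-3/5 4/5 0; -4/5 -3/5 0; 0 0 1]
T2·T1 = [-3/5 4/5 0; -1/5 -7/5 0; 0 0 1]
T3·…·T1 = [3/5 -4/5 0; 1/5 7/5 0; 0 0 1]
T4·…·T1 = [-3/5 4/5 0; 1/5 7/5 0; 0 0 1]

T = [-3/5 4/5 0; 1/5 7/5 0; 0 0 1]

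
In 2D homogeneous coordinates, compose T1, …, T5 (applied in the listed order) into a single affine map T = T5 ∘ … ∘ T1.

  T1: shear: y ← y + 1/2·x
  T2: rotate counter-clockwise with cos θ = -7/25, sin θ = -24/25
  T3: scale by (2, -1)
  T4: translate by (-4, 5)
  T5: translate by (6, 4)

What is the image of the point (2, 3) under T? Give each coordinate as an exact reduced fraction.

T(p) = (214/25, 301/25)

T1 shear: y ← y + 1/2·x: (2, 3) → (2, 4)
T2 rotate counter-clockwise with cos θ = -7/25, sin θ = -24/25: (2, 4) → (82/25, -76/25)
T3 scale by (2, -1): (82/25, -76/25) → (164/25, 76/25)
T4 translate by (-4, 5): (164/25, 76/25) → (64/25, 201/25)
T5 translate by (6, 4): (64/25, 201/25) → (214/25, 301/25)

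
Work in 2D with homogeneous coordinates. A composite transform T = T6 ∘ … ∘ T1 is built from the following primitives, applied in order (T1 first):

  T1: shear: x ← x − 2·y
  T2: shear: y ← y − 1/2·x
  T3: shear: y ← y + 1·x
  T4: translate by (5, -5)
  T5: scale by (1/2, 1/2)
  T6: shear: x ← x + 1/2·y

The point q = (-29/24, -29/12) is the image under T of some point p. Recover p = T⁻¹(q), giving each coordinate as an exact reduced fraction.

T1 = [1 -2 0; 0 1 0; 0 0 1]
T2·T1 = [1 -2 0; -1/2 2 0; 0 0 1]
T3·…·T1 = [1 -2 0; 1/2 0 0; 0 0 1]
T4·…·T1 = [1 -2 5; 1/2 0 -5; 0 0 1]
T5·…·T1 = [1/2 -1 5/2; 1/4 0 -5/2; 0 0 1]
T6·…·T1 = [5/8 -1 5/4; 1/4 0 -5/2; 0 0 1]
det M = 1/4; M⁻¹ = [0 4 10; -1 5/2 15/2; 0 0 1]
M⁻¹ · (-29/24, -29/12)ᵀ = (1/3, 8/3)ᵀ

p = (1/3, 8/3)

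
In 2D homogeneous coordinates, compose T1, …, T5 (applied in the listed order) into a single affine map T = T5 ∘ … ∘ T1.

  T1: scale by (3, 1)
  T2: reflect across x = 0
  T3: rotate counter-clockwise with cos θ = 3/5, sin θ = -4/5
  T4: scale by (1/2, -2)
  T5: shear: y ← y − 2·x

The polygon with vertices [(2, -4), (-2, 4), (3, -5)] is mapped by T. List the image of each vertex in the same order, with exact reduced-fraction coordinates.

image vertices: (-17/5, 2), (17/5, -2), (-47/10, 1)

T1 scale by (3, 1): (2, -4) → (6, -4); (-2, 4) → (-6, 4); (3, -5) → (9, -5)
T2 reflect across x = 0: (6, -4) → (-6, -4); (-6, 4) → (6, 4); (9, -5) → (-9, -5)
T3 rotate counter-clockwise with cos θ = 3/5, sin θ = -4/5: (-6, -4) → (-34/5, 12/5); (6, 4) → (34/5, -12/5); (-9, -5) → (-47/5, 21/5)
T4 scale by (1/2, -2): (-34/5, 12/5) → (-17/5, -24/5); (34/5, -12/5) → (17/5, 24/5); (-47/5, 21/5) → (-47/10, -42/5)
T5 shear: y ← y − 2·x: (-17/5, -24/5) → (-17/5, 2); (17/5, 24/5) → (17/5, -2); (-47/10, -42/5) → (-47/10, 1)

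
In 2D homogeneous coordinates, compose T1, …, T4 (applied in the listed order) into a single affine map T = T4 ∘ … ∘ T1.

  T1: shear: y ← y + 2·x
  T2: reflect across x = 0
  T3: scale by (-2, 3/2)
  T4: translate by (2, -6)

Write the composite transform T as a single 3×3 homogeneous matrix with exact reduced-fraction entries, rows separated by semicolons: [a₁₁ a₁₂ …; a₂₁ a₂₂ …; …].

T1 = [1 0 0; 2 1 0; 0 0 1]
T2·T1 = [-1 0 0; 2 1 0; 0 0 1]
T3·…·T1 = [2 0 0; 3 3/2 0; 0 0 1]
T4·…·T1 = [2 0 2; 3 3/2 -6; 0 0 1]

T = [2 0 2; 3 3/2 -6; 0 0 1]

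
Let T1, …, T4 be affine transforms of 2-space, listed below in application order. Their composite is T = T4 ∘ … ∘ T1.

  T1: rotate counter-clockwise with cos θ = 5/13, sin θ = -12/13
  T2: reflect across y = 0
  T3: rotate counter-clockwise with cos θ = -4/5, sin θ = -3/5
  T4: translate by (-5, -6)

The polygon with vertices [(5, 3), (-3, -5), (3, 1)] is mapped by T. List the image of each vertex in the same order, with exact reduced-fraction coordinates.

image vertices: (-434/65, -753/65), (-58/65, -121/65), (-68/13, -119/13)

T1 rotate counter-clockwise with cos θ = 5/13, sin θ = -12/13: (5, 3) → (61/13, -45/13); (-3, -5) → (-75/13, 11/13); (3, 1) → (27/13, -31/13)
T2 reflect across y = 0: (61/13, -45/13) → (61/13, 45/13); (-75/13, 11/13) → (-75/13, -11/13); (27/13, -31/13) → (27/13, 31/13)
T3 rotate counter-clockwise with cos θ = -4/5, sin θ = -3/5: (61/13, 45/13) → (-109/65, -363/65); (-75/13, -11/13) → (267/65, 269/65); (27/13, 31/13) → (-3/13, -41/13)
T4 translate by (-5, -6): (-109/65, -363/65) → (-434/65, -753/65); (267/65, 269/65) → (-58/65, -121/65); (-3/13, -41/13) → (-68/13, -119/13)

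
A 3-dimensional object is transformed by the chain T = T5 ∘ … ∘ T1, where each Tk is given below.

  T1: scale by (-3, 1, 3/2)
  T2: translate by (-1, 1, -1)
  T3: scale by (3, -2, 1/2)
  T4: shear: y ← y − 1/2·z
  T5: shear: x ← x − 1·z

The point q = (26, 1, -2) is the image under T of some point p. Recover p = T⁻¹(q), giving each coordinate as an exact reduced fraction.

p = (-3, -1, -2)

T1 = [-3 0 0 0; 0 1 0 0; 0 0 3/2 0; 0 0 0 1]
T2·T1 = [-3 0 0 -1; 0 1 0 1; 0 0 3/2 -1; 0 0 0 1]
T3·…·T1 = [-9 0 0 -3; 0 -2 0 -2; 0 0 3/4 -1/2; 0 0 0 1]
T4·…·T1 = [-9 0 0 -3; 0 -2 -3/8 -7/4; 0 0 3/4 -1/2; 0 0 0 1]
T5·…·T1 = [-9 0 -3/4 -5/2; 0 -2 -3/8 -7/4; 0 0 3/4 -1/2; 0 0 0 1]
det M = 27/2; M⁻¹ = [-1/9 0 -1/9 -1/3; 0 -1/2 -1/4 -1; 0 0 4/3 2/3; 0 0 0 1]
M⁻¹ · (26, 1, -2)ᵀ = (-3, -1, -2)ᵀ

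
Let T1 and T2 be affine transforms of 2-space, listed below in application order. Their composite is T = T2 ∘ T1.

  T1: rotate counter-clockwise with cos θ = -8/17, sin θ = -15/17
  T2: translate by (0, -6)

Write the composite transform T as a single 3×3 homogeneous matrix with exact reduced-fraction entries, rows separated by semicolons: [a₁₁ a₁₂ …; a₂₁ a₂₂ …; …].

T1 = [-8/17 15/17 0; -15/17 -8/17 0; 0 0 1]
T2·T1 = [-8/17 15/17 0; -15/17 -8/17 -6; 0 0 1]

T = [-8/17 15/17 0; -15/17 -8/17 -6; 0 0 1]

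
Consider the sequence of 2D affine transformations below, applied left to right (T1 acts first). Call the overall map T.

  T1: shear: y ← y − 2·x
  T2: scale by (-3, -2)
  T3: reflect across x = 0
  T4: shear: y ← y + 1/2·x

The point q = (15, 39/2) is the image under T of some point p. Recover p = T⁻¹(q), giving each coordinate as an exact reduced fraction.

T1 = [1 0 0; -2 1 0; 0 0 1]
T2·T1 = [-3 0 0; 4 -2 0; 0 0 1]
T3·…·T1 = [3 0 0; 4 -2 0; 0 0 1]
T4·…·T1 = [3 0 0; 11/2 -2 0; 0 0 1]
det M = -6; M⁻¹ = [1/3 0 0; 11/12 -1/2 0; 0 0 1]
M⁻¹ · (15, 39/2)ᵀ = (5, 4)ᵀ

p = (5, 4)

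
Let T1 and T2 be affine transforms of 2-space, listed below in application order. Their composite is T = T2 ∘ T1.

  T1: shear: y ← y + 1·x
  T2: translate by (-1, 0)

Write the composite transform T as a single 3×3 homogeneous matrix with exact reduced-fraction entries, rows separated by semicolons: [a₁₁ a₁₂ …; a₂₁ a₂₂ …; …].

T = [1 0 -1; 1 1 0; 0 0 1]

T1 = [1 0 0; 1 1 0; 0 0 1]
T2·T1 = [1 0 -1; 1 1 0; 0 0 1]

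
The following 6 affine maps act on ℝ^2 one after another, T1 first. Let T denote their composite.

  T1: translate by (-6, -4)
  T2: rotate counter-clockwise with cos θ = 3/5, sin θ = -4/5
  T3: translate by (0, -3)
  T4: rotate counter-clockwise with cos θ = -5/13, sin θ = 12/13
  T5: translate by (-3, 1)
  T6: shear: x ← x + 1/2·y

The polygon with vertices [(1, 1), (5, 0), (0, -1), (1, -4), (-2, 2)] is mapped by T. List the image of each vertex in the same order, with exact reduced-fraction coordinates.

T1 translate by (-6, -4): (1, 1) → (-5, -3); (5, 0) → (-1, -4); (0, -1) → (-6, -5); (1, -4) → (-5, -8); (-2, 2) → (-8, -2)
T2 rotate counter-clockwise with cos θ = 3/5, sin θ = -4/5: (-5, -3) → (-27/5, 11/5); (-1, -4) → (-19/5, -8/5); (-6, -5) → (-38/5, 9/5); (-5, -8) → (-47/5, -4/5); (-8, -2) → (-32/5, 26/5)
T3 translate by (0, -3): (-27/5, 11/5) → (-27/5, -4/5); (-19/5, -8/5) → (-19/5, -23/5); (-38/5, 9/5) → (-38/5, -6/5); (-47/5, -4/5) → (-47/5, -19/5); (-32/5, 26/5) → (-32/5, 11/5)
T4 rotate counter-clockwise with cos θ = -5/13, sin θ = 12/13: (-27/5, -4/5) → (183/65, -304/65); (-19/5, -23/5) → (371/65, -113/65); (-38/5, -6/5) → (262/65, -426/65); (-47/5, -19/5) → (463/65, -469/65); (-32/5, 11/5) → (28/65, -439/65)
T5 translate by (-3, 1): (183/65, -304/65) → (-12/65, -239/65); (371/65, -113/65) → (176/65, -48/65); (262/65, -426/65) → (67/65, -361/65); (463/65, -469/65) → (268/65, -404/65); (28/65, -439/65) → (-167/65, -374/65)
T6 shear: x ← x + 1/2·y: (-12/65, -239/65) → (-263/130, -239/65); (176/65, -48/65) → (152/65, -48/65); (67/65, -361/65) → (-227/130, -361/65); (268/65, -404/65) → (66/65, -404/65); (-167/65, -374/65) → (-354/65, -374/65)

image vertices: (-263/130, -239/65), (152/65, -48/65), (-227/130, -361/65), (66/65, -404/65), (-354/65, -374/65)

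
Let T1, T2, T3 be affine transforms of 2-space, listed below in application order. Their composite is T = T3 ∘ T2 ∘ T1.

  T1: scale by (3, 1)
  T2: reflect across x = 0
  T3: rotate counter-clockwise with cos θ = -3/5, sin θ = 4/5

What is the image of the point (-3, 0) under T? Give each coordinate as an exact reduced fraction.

T(p) = (-27/5, 36/5)

T1 scale by (3, 1): (-3, 0) → (-9, 0)
T2 reflect across x = 0: (-9, 0) → (9, 0)
T3 rotate counter-clockwise with cos θ = -3/5, sin θ = 4/5: (9, 0) → (-27/5, 36/5)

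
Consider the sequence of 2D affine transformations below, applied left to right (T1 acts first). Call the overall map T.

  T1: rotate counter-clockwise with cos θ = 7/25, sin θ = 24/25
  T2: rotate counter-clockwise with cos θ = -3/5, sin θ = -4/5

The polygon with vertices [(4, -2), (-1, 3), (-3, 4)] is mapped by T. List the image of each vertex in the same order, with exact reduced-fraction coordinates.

T1 rotate counter-clockwise with cos θ = 7/25, sin θ = 24/25: (4, -2) → (76/25, 82/25); (-1, 3) → (-79/25, -3/25); (-3, 4) → (-117/25, -44/25)
T2 rotate counter-clockwise with cos θ = -3/5, sin θ = -4/5: (76/25, 82/25) → (4/5, -22/5); (-79/25, -3/25) → (9/5, 13/5); (-117/25, -44/25) → (7/5, 24/5)

image vertices: (4/5, -22/5), (9/5, 13/5), (7/5, 24/5)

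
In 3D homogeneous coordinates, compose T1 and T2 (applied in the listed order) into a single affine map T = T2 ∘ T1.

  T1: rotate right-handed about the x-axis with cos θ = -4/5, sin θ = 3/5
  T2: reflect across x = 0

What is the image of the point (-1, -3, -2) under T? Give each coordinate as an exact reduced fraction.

T1 rotate right-handed about the x-axis with cos θ = -4/5, sin θ = 3/5: (-1, -3, -2) → (-1, 18/5, -1/5)
T2 reflect across x = 0: (-1, 18/5, -1/5) → (1, 18/5, -1/5)

T(p) = (1, 18/5, -1/5)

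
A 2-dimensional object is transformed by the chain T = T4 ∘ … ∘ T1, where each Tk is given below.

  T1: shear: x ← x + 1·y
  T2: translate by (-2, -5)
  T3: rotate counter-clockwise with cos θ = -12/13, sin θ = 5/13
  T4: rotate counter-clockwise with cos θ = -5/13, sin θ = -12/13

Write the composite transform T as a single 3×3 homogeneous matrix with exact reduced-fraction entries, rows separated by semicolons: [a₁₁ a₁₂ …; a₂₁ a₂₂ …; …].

T1 = [1 1 0; 0 1 0; 0 0 1]
T2·T1 = [1 1 -2; 0 1 -5; 0 0 1]
T3·…·T1 = [-12/13 -17/13 49/13; 5/13 -7/13 50/13; 0 0 1]
T4·…·T1 = [120/169 1/169 355/169; 119/169 239/169 -838/169; 0 0 1]

T = [120/169 1/169 355/169; 119/169 239/169 -838/169; 0 0 1]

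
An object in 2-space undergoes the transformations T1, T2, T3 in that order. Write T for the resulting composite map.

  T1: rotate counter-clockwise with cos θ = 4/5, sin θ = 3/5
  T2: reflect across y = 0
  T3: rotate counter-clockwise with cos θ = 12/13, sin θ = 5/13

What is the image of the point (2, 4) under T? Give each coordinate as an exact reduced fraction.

T1 rotate counter-clockwise with cos θ = 4/5, sin θ = 3/5: (2, 4) → (-4/5, 22/5)
T2 reflect across y = 0: (-4/5, 22/5) → (-4/5, -22/5)
T3 rotate counter-clockwise with cos θ = 12/13, sin θ = 5/13: (-4/5, -22/5) → (62/65, -284/65)

T(p) = (62/65, -284/65)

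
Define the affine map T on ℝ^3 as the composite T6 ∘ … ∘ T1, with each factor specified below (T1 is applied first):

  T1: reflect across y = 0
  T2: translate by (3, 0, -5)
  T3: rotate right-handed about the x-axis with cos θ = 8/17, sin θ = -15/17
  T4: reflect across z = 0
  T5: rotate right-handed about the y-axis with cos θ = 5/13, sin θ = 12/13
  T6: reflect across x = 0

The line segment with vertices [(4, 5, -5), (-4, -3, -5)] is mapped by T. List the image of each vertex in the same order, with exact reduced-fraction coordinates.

T1 reflect across y = 0: (4, 5, -5) → (4, -5, -5); (-4, -3, -5) → (-4, 3, -5)
T2 translate by (3, 0, -5): (4, -5, -5) → (7, -5, -10); (-4, 3, -5) → (-1, 3, -10)
T3 rotate right-handed about the x-axis with cos θ = 8/17, sin θ = -15/17: (7, -5, -10) → (7, -190/17, -5/17); (-1, 3, -10) → (-1, -126/17, -125/17)
T4 reflect across z = 0: (7, -190/17, -5/17) → (7, -190/17, 5/17); (-1, -126/17, -125/17) → (-1, -126/17, 125/17)
T5 rotate right-handed about the y-axis with cos θ = 5/13, sin θ = 12/13: (7, -190/17, 5/17) → (655/221, -190/17, -1403/221); (-1, -126/17, 125/17) → (1415/221, -126/17, 829/221)
T6 reflect across x = 0: (655/221, -190/17, -1403/221) → (-655/221, -190/17, -1403/221); (1415/221, -126/17, 829/221) → (-1415/221, -126/17, 829/221)

image vertices: (-655/221, -190/17, -1403/221), (-1415/221, -126/17, 829/221)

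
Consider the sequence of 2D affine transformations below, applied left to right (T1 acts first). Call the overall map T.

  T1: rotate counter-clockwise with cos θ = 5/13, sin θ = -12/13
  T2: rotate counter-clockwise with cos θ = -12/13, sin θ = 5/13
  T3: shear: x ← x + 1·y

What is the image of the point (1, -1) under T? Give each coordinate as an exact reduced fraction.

T(p) = (2, 1)

T1 rotate counter-clockwise with cos θ = 5/13, sin θ = -12/13: (1, -1) → (-7/13, -17/13)
T2 rotate counter-clockwise with cos θ = -12/13, sin θ = 5/13: (-7/13, -17/13) → (1, 1)
T3 shear: x ← x + 1·y: (1, 1) → (2, 1)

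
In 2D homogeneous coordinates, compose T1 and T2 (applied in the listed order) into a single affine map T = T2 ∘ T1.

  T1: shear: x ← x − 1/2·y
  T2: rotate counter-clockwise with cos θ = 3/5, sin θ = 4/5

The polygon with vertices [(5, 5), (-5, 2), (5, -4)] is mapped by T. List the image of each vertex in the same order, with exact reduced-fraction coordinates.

T1 shear: x ← x − 1/2·y: (5, 5) → (5/2, 5); (-5, 2) → (-6, 2); (5, -4) → (7, -4)
T2 rotate counter-clockwise with cos θ = 3/5, sin θ = 4/5: (5/2, 5) → (-5/2, 5); (-6, 2) → (-26/5, -18/5); (7, -4) → (37/5, 16/5)

image vertices: (-5/2, 5), (-26/5, -18/5), (37/5, 16/5)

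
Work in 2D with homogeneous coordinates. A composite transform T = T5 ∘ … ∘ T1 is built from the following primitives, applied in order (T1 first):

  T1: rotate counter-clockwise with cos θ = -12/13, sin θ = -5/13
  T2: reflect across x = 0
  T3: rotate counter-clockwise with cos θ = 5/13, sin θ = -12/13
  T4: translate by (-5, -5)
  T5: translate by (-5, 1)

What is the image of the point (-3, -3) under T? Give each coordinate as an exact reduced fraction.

T(p) = (-7, -1)

T1 rotate counter-clockwise with cos θ = -12/13, sin θ = -5/13: (-3, -3) → (21/13, 51/13)
T2 reflect across x = 0: (21/13, 51/13) → (-21/13, 51/13)
T3 rotate counter-clockwise with cos θ = 5/13, sin θ = -12/13: (-21/13, 51/13) → (3, 3)
T4 translate by (-5, -5): (3, 3) → (-2, -2)
T5 translate by (-5, 1): (-2, -2) → (-7, -1)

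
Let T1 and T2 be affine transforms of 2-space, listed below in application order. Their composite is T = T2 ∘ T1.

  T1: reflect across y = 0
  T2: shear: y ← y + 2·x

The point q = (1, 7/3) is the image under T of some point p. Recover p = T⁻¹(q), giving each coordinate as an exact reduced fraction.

T1 = [1 0 0; 0 -1 0; 0 0 1]
T2·T1 = [1 0 0; 2 -1 0; 0 0 1]
det M = -1; M⁻¹ = [1 0 0; 2 -1 0; 0 0 1]
M⁻¹ · (1, 7/3)ᵀ = (1, -1/3)ᵀ

p = (1, -1/3)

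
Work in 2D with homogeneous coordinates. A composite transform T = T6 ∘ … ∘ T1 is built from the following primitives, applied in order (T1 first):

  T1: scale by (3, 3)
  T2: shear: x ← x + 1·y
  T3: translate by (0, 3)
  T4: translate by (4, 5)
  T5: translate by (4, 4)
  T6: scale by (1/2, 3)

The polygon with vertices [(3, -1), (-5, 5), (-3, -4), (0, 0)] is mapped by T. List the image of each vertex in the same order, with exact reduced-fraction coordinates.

T1 scale by (3, 3): (3, -1) → (9, -3); (-5, 5) → (-15, 15); (-3, -4) → (-9, -12); (0, 0) → (0, 0)
T2 shear: x ← x + 1·y: (9, -3) → (6, -3); (-15, 15) → (0, 15); (-9, -12) → (-21, -12); (0, 0) → (0, 0)
T3 translate by (0, 3): (6, -3) → (6, 0); (0, 15) → (0, 18); (-21, -12) → (-21, -9); (0, 0) → (0, 3)
T4 translate by (4, 5): (6, 0) → (10, 5); (0, 18) → (4, 23); (-21, -9) → (-17, -4); (0, 3) → (4, 8)
T5 translate by (4, 4): (10, 5) → (14, 9); (4, 23) → (8, 27); (-17, -4) → (-13, 0); (4, 8) → (8, 12)
T6 scale by (1/2, 3): (14, 9) → (7, 27); (8, 27) → (4, 81); (-13, 0) → (-13/2, 0); (8, 12) → (4, 36)

image vertices: (7, 27), (4, 81), (-13/2, 0), (4, 36)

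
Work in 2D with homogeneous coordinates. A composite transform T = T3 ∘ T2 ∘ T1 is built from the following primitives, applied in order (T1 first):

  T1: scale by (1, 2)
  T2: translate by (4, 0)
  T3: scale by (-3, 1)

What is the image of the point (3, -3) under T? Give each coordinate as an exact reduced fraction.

T(p) = (-21, -6)

T1 scale by (1, 2): (3, -3) → (3, -6)
T2 translate by (4, 0): (3, -6) → (7, -6)
T3 scale by (-3, 1): (7, -6) → (-21, -6)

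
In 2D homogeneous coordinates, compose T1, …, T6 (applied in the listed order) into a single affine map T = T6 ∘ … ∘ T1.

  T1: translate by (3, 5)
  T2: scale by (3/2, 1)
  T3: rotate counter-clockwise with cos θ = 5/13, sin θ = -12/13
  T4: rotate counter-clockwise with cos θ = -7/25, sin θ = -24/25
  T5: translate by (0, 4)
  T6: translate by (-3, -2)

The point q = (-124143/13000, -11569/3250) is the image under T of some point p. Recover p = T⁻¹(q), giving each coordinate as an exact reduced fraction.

T1 = [1 0 3; 0 1 5; 0 0 1]
T2·T1 = [3/2 0 9/2; 0 1 5; 0 0 1]
T3·…·T1 = [15/26 12/13 165/26; -18/13 5/13 -29/13; 0 0 1]
T4·…·T1 = [-969/650 36/325 -2547/650; -54/325 -323/325 -1777/325; 0 0 1]
T5·…·T1 = [-969/650 36/325 -2547/650; -54/325 -323/325 -477/325; 0 0 1]
T6·…·T1 = [-969/650 36/325 -4497/650; -54/325 -323/325 -1127/325; 0 0 1]
det M = 3/2; M⁻¹ = [-646/975 -24/325 -121/25; 36/325 -323/325 -67/25; 0 0 1]
M⁻¹ · (-124143/13000, -11569/3250)ᵀ = (7/4, -1/5)ᵀ

p = (7/4, -1/5)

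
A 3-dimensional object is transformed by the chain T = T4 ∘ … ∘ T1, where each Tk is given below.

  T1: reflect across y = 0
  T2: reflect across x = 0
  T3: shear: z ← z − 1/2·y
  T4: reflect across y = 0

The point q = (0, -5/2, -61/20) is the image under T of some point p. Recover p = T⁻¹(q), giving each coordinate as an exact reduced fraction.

p = (0, -5/2, -9/5)

T1 = [1 0 0 0; 0 -1 0 0; 0 0 1 0; 0 0 0 1]
T2·T1 = [-1 0 0 0; 0 -1 0 0; 0 0 1 0; 0 0 0 1]
T3·…·T1 = [-1 0 0 0; 0 -1 0 0; 0 1/2 1 0; 0 0 0 1]
T4·…·T1 = [-1 0 0 0; 0 1 0 0; 0 1/2 1 0; 0 0 0 1]
det M = -1; M⁻¹ = [-1 0 0 0; 0 1 0 0; 0 -1/2 1 0; 0 0 0 1]
M⁻¹ · (0, -5/2, -61/20)ᵀ = (0, -5/2, -9/5)ᵀ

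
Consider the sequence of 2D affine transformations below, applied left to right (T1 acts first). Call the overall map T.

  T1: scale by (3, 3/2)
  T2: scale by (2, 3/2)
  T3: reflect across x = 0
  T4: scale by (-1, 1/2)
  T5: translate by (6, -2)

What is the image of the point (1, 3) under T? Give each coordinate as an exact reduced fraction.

T(p) = (12, 11/8)

T1 scale by (3, 3/2): (1, 3) → (3, 9/2)
T2 scale by (2, 3/2): (3, 9/2) → (6, 27/4)
T3 reflect across x = 0: (6, 27/4) → (-6, 27/4)
T4 scale by (-1, 1/2): (-6, 27/4) → (6, 27/8)
T5 translate by (6, -2): (6, 27/8) → (12, 11/8)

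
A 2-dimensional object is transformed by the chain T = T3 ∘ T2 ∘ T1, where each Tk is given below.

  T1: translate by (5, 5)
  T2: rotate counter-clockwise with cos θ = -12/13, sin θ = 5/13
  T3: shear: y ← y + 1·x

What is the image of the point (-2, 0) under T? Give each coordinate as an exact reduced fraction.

T(p) = (-61/13, -106/13)

T1 translate by (5, 5): (-2, 0) → (3, 5)
T2 rotate counter-clockwise with cos θ = -12/13, sin θ = 5/13: (3, 5) → (-61/13, -45/13)
T3 shear: y ← y + 1·x: (-61/13, -45/13) → (-61/13, -106/13)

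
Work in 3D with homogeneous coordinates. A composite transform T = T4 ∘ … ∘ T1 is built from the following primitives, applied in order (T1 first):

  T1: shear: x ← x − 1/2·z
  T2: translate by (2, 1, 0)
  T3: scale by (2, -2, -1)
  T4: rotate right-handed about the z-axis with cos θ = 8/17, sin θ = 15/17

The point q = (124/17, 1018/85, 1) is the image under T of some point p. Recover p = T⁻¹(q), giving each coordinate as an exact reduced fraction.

T1 = [1 0 -1/2 0; 0 1 0 0; 0 0 1 0; 0 0 0 1]
T2·T1 = [1 0 -1/2 2; 0 1 0 1; 0 0 1 0; 0 0 0 1]
T3·…·T1 = [2 0 -1 4; 0 -2 0 -2; 0 0 -1 0; 0 0 0 1]
T4·…·T1 = [16/17 30/17 -8/17 62/17; 30/17 -16/17 -15/17 44/17; 0 0 -1 0; 0 0 0 1]
det M = 4; M⁻¹ = [4/17 15/34 -1/2 -2; 15/34 -4/17 0 -1; 0 0 -1 0; 0 0 0 1]
M⁻¹ · (124/17, 1018/85, 1)ᵀ = (9/2, -3/5, -1)ᵀ

p = (9/2, -3/5, -1)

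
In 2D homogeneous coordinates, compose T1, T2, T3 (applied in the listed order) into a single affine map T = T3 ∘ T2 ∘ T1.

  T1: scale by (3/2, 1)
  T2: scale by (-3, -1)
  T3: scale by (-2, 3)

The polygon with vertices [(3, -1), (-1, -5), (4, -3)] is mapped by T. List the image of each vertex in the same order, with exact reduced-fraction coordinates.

image vertices: (27, 3), (-9, 15), (36, 9)

T1 scale by (3/2, 1): (3, -1) → (9/2, -1); (-1, -5) → (-3/2, -5); (4, -3) → (6, -3)
T2 scale by (-3, -1): (9/2, -1) → (-27/2, 1); (-3/2, -5) → (9/2, 5); (6, -3) → (-18, 3)
T3 scale by (-2, 3): (-27/2, 1) → (27, 3); (9/2, 5) → (-9, 15); (-18, 3) → (36, 9)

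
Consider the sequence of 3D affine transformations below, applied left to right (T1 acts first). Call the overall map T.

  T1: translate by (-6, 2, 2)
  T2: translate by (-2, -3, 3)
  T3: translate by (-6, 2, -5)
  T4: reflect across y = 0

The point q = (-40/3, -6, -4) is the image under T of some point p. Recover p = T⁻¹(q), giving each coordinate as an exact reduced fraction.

p = (2/3, 5, -4)

T1 = [1 0 0 -6; 0 1 0 2; 0 0 1 2; 0 0 0 1]
T2·T1 = [1 0 0 -8; 0 1 0 -1; 0 0 1 5; 0 0 0 1]
T3·…·T1 = [1 0 0 -14; 0 1 0 1; 0 0 1 0; 0 0 0 1]
T4·…·T1 = [1 0 0 -14; 0 -1 0 -1; 0 0 1 0; 0 0 0 1]
det M = -1; M⁻¹ = [1 0 0 14; 0 -1 0 -1; 0 0 1 0; 0 0 0 1]
M⁻¹ · (-40/3, -6, -4)ᵀ = (2/3, 5, -4)ᵀ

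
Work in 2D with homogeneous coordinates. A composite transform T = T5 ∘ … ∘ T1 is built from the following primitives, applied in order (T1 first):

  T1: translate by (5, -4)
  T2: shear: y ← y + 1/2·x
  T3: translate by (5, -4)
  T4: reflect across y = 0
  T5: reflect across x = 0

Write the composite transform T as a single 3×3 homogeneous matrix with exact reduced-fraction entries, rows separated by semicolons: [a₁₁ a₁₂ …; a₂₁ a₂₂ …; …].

T = [-1 0 -10; -1/2 -1 11/2; 0 0 1]

T1 = [1 0 5; 0 1 -4; 0 0 1]
T2·T1 = [1 0 5; 1/2 1 -3/2; 0 0 1]
T3·…·T1 = [1 0 10; 1/2 1 -11/2; 0 0 1]
T4·…·T1 = [1 0 10; -1/2 -1 11/2; 0 0 1]
T5·…·T1 = [-1 0 -10; -1/2 -1 11/2; 0 0 1]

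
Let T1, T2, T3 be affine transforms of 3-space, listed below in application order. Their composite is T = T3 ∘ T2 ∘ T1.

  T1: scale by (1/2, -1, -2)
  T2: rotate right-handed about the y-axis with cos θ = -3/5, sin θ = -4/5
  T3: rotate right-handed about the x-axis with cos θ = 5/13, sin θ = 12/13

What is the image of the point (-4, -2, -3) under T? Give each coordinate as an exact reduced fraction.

T(p) = (-18/5, 362/65, -2/13)

T1 scale by (1/2, -1, -2): (-4, -2, -3) → (-2, 2, 6)
T2 rotate right-handed about the y-axis with cos θ = -3/5, sin θ = -4/5: (-2, 2, 6) → (-18/5, 2, -26/5)
T3 rotate right-handed about the x-axis with cos θ = 5/13, sin θ = 12/13: (-18/5, 2, -26/5) → (-18/5, 362/65, -2/13)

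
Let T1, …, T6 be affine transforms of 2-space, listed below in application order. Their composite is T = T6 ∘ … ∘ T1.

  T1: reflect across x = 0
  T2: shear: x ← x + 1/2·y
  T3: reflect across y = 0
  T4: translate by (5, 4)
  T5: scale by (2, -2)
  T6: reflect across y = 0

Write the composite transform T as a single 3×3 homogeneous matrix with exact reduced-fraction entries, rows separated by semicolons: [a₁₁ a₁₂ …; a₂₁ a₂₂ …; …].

T1 = [-1 0 0; 0 1 0; 0 0 1]
T2·T1 = [-1 1/2 0; 0 1 0; 0 0 1]
T3·…·T1 = [-1 1/2 0; 0 -1 0; 0 0 1]
T4·…·T1 = [-1 1/2 5; 0 -1 4; 0 0 1]
T5·…·T1 = [-2 1 10; 0 2 -8; 0 0 1]
T6·…·T1 = [-2 1 10; 0 -2 8; 0 0 1]

T = [-2 1 10; 0 -2 8; 0 0 1]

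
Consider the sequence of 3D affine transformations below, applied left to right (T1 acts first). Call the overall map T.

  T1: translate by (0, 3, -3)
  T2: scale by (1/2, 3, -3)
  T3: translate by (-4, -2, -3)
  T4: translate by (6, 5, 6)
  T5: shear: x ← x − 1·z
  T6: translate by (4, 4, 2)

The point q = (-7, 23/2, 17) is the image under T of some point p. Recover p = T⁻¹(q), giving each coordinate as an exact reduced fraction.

p = (4, -3/2, -1)

T1 = [1 0 0 0; 0 1 0 3; 0 0 1 -3; 0 0 0 1]
T2·T1 = [1/2 0 0 0; 0 3 0 9; 0 0 -3 9; 0 0 0 1]
T3·…·T1 = [1/2 0 0 -4; 0 3 0 7; 0 0 -3 6; 0 0 0 1]
T4·…·T1 = [1/2 0 0 2; 0 3 0 12; 0 0 -3 12; 0 0 0 1]
T5·…·T1 = [1/2 0 3 -10; 0 3 0 12; 0 0 -3 12; 0 0 0 1]
T6·…·T1 = [1/2 0 3 -6; 0 3 0 16; 0 0 -3 14; 0 0 0 1]
det M = -9/2; M⁻¹ = [2 0 2 -16; 0 1/3 0 -16/3; 0 0 -1/3 14/3; 0 0 0 1]
M⁻¹ · (-7, 23/2, 17)ᵀ = (4, -3/2, -1)ᵀ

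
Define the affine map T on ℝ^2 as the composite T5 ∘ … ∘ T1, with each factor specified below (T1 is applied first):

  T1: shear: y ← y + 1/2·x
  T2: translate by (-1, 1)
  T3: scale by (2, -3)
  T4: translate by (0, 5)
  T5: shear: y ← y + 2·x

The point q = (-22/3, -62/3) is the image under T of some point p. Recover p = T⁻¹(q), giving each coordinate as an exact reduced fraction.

T1 = [1 0 0; 1/2 1 0; 0 0 1]
T2·T1 = [1 0 -1; 1/2 1 1; 0 0 1]
T3·…·T1 = [2 0 -2; -3/2 -3 -3; 0 0 1]
T4·…·T1 = [2 0 -2; -3/2 -3 2; 0 0 1]
T5·…·T1 = [2 0 -2; 5/2 -3 -2; 0 0 1]
det M = -6; M⁻¹ = [1/2 0 1; 5/12 -1/3 1/6; 0 0 1]
M⁻¹ · (-22/3, -62/3)ᵀ = (-8/3, 4)ᵀ

p = (-8/3, 4)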